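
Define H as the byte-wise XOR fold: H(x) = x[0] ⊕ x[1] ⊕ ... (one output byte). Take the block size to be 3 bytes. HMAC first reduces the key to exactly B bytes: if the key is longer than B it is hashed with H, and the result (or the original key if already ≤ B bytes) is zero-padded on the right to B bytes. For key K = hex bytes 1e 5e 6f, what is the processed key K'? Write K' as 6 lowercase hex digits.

Key hex bytes 1e 5e 6f is exactly B = 3 bytes: K' = 1e 5e 6f.

1e5e6f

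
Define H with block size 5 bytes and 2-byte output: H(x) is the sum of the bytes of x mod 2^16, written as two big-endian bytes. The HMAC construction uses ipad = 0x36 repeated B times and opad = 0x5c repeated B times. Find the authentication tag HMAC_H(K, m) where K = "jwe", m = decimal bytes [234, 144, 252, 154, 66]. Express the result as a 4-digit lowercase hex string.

0204

Key "jwe" = 6a 77 65 is 3 bytes ≤ B = 5; zero-pad to 5 bytes: K' = 6a 77 65 00 00.
K' ⊕ ipad = 5c 41 53 36 36.  K' ⊕ opad = 36 2b 39 5c 5c.
Inner input = (K'⊕ipad) ∥ m = 5c 41 53 36 36 ∥ ea 90 fc 9a 42.
Inner hash: sum = 92+65+83+54+54+234+144+252+154+66 = 1198 → 04 ae.
Outer input = (K'⊕opad) ∥ inner = 36 2b 39 5c 5c ∥ 04 ae.
Outer hash (tag): sum = 54+43+57+92+92+4+174 = 516 → 02 04.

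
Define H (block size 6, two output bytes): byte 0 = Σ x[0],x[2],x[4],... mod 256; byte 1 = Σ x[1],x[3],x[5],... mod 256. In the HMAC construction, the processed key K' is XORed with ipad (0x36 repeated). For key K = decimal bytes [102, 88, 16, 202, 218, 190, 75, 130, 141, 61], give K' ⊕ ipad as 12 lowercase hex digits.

Key decimal bytes [102, 88, 16, 202, 218, 190, 75, 130, 141, 61] = 66 58 10 ca da be 4b 82 8d 3d is 10 bytes > B = 6, so hash it first: H(key) = 28 9f, then zero-pad to 6 bytes: K' = 28 9f 00 00 00 00.
XOR each byte with 0x36: 28⊕36=1e, 9f⊕36=a9, 00⊕36=36, 00⊕36=36, 00⊕36=36, 00⊕36=36.

1ea936363636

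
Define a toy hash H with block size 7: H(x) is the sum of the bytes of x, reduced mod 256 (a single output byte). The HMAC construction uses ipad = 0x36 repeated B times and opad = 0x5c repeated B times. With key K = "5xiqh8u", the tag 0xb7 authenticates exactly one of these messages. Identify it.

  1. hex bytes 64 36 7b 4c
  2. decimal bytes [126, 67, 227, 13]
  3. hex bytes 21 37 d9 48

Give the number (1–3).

Key "5xiqh8u" = 35 78 69 71 68 38 75 is exactly B = 7 bytes: K' = 35 78 69 71 68 38 75.
K' ⊕ ipad = 03 4e 5f 47 5e 0e 43; K' ⊕ opad = 69 24 35 2d 34 64 29.
m1: inner = H(03 4e 5f 47 5e 0e 43 64 36 7b 4c) = 07; tag = H(69 24 35 2d 34 64 29 07) = b7 ← matches
m2: inner = H(03 4e 5f 47 5e 0e 43 7e 43 e3 0d) = 57; tag = H(69 24 35 2d 34 64 29 57) = 07
m3: inner = H(03 4e 5f 47 5e 0e 43 21 37 d9 48) = 1f; tag = H(69 24 35 2d 34 64 29 1f) = cf

1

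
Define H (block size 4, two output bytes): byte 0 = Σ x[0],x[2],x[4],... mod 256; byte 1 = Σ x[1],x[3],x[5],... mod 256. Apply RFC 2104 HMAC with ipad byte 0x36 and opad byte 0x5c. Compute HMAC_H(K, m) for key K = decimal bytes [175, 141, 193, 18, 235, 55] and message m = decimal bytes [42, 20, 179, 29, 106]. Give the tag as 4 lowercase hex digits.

4d2d

Key decimal bytes [175, 141, 193, 18, 235, 55] = af 8d c1 12 eb 37 is 6 bytes > B = 4, so hash it first: H(key) = 5b d6, then zero-pad to 4 bytes: K' = 5b d6 00 00.
K' ⊕ ipad = 6d e0 36 36.  K' ⊕ opad = 07 8a 5c 5c.
Inner input = (K'⊕ipad) ∥ m = 6d e0 36 36 ∥ 2a 14 b3 1d 6a.
Inner hash: even-index sum = 490 mod 256 = 234; odd-index sum = 327 mod 256 = 71 → ea 47.
Outer input = (K'⊕opad) ∥ inner = 07 8a 5c 5c ∥ ea 47.
Outer hash (tag): even-index sum = 333 mod 256 = 77; odd-index sum = 301 mod 256 = 45 → 4d 2d.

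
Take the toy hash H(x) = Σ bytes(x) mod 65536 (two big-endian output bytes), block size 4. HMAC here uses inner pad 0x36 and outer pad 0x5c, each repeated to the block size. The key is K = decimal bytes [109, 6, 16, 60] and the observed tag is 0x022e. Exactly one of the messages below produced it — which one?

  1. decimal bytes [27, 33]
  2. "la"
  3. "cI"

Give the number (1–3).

1

Key decimal bytes [109, 6, 16, 60] = 6d 06 10 3c is exactly B = 4 bytes: K' = 6d 06 10 3c.
K' ⊕ ipad = 5b 30 26 0a; K' ⊕ opad = 31 5a 4c 60.
m1: inner = H(5b 30 26 0a 1b 21) = 00 f7; tag = H(31 5a 4c 60 00 f7) = 022e ← matches
m2: inner = H(5b 30 26 0a 6c 61) = 01 88; tag = H(31 5a 4c 60 01 88) = 01c0
m3: inner = H(5b 30 26 0a 63 49) = 01 67; tag = H(31 5a 4c 60 01 67) = 019f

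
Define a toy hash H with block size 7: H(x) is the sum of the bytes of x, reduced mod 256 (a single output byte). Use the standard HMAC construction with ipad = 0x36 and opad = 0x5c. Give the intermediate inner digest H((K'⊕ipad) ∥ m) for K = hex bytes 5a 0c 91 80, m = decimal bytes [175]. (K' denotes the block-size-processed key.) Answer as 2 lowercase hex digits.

54

Key hex bytes 5a 0c 91 80 is 4 bytes ≤ B = 7; zero-pad to 7 bytes: K' = 5a 0c 91 80 00 00 00.
K' ⊕ ipad = 6c 3a a7 b6 36 36 36.
Inner input = 6c 3a a7 b6 36 36 36 ∥ af.
Inner hash: sum = 108+58+167+182+54+54+54+175 = 852; mod 256 = 84 → 54.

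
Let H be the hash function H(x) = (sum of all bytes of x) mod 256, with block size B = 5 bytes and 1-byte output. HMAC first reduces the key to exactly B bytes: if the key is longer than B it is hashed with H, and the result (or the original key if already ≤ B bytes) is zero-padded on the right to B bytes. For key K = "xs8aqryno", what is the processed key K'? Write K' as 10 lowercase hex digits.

|K| = 9 > B = 5, so first hash the key.
H(K): sum = 120+115+56+97+113+114+121+110+111 = 957; mod 256 = 189 → bd.
Zero-pad H(K) = bd to 5 bytes: K' = bd 00 00 00 00.

bd00000000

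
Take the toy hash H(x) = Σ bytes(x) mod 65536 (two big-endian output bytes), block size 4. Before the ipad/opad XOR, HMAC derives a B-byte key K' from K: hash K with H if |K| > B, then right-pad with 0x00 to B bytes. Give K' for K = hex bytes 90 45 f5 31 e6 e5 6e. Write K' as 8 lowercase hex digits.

|K| = 7 > B = 4, so first hash the key.
H(K): sum = 144+69+245+49+230+229+110 = 1076 → 04 34.
Zero-pad H(K) = 04 34 to 4 bytes: K' = 04 34 00 00.

04340000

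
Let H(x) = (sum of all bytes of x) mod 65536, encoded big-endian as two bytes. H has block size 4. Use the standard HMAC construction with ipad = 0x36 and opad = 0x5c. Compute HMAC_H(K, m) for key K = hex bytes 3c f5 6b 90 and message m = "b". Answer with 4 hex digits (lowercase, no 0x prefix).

Key hex bytes 3c f5 6b 90 is exactly B = 4 bytes: K' = 3c f5 6b 90.
K' ⊕ ipad = 0a c3 5d a6.  K' ⊕ opad = 60 a9 37 cc.
Inner input = (K'⊕ipad) ∥ m = 0a c3 5d a6 ∥ 62.
Inner hash: sum = 10+195+93+166+98 = 562 → 02 32.
Outer input = (K'⊕opad) ∥ inner = 60 a9 37 cc ∥ 02 32.
Outer hash (tag): sum = 96+169+55+204+2+50 = 576 → 02 40.

0240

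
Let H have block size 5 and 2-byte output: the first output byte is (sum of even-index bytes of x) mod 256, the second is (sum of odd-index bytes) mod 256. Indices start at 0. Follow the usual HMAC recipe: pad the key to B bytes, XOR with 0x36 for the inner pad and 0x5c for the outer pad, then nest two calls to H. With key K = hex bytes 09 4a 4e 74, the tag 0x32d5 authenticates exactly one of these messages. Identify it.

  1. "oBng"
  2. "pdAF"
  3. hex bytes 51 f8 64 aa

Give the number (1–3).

2

Key hex bytes 09 4a 4e 74 is 4 bytes ≤ B = 5; zero-pad to 5 bytes: K' = 09 4a 4e 74 00.
K' ⊕ ipad = 3f 7c 78 42 36; K' ⊕ opad = 55 16 12 28 5c.
m1: inner = H(3f 7c 78 42 36 6f 42 6e 67) = 96 9b; tag = H(55 16 12 28 5c 96 9b) = 5ed4
m2: inner = H(3f 7c 78 42 36 70 64 41 46) = 97 6f; tag = H(55 16 12 28 5c 97 6f) = 32d5 ← matches
m3: inner = H(3f 7c 78 42 36 51 f8 64 aa) = 8f 73; tag = H(55 16 12 28 5c 8f 73) = 36cd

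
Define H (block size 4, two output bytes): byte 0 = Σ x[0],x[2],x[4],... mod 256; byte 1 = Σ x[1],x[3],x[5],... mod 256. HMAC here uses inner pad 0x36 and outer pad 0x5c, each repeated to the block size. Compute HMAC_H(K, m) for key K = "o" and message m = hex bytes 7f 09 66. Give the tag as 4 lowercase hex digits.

Key "o" = 6f is 1 byte ≤ B = 4; zero-pad to 4 bytes: K' = 6f 00 00 00.
K' ⊕ ipad = 59 36 36 36.  K' ⊕ opad = 33 5c 5c 5c.
Inner input = (K'⊕ipad) ∥ m = 59 36 36 36 ∥ 7f 09 66.
Inner hash: even-index sum = 372 mod 256 = 116; odd-index sum = 117 mod 256 = 117 → 74 75.
Outer input = (K'⊕opad) ∥ inner = 33 5c 5c 5c ∥ 74 75.
Outer hash (tag): even-index sum = 259 mod 256 = 3; odd-index sum = 301 mod 256 = 45 → 03 2d.

032d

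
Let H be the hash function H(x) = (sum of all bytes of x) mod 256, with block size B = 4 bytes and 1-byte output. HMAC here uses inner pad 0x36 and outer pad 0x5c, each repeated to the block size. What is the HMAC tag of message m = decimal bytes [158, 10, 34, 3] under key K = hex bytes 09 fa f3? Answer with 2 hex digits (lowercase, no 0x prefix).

d9

Key hex bytes 09 fa f3 is 3 bytes ≤ B = 4; zero-pad to 4 bytes: K' = 09 fa f3 00.
K' ⊕ ipad = 3f cc c5 36.  K' ⊕ opad = 55 a6 af 5c.
Inner input = (K'⊕ipad) ∥ m = 3f cc c5 36 ∥ 9e 0a 22 03.
Inner hash: sum = 63+204+197+54+158+10+34+3 = 723; mod 256 = 211 → d3.
Outer input = (K'⊕opad) ∥ inner = 55 a6 af 5c ∥ d3.
Outer hash (tag): sum = 85+166+175+92+211 = 729; mod 256 = 217 → d9.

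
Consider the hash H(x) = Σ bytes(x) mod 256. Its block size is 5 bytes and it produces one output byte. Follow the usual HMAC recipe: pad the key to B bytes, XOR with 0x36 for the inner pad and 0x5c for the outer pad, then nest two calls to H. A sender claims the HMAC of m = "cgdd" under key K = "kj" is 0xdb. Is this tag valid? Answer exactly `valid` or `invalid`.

invalid

Key "kj" = 6b 6a is 2 bytes ≤ B = 5; zero-pad to 5 bytes: K' = 6b 6a 00 00 00.
K' ⊕ ipad = 5d 5c 36 36 36; K' ⊕ opad = 37 36 5c 5c 5c.
Inner hash: sum = 93+92+54+54+54+99+103+100+100 = 749; mod 256 = 237 → ed.
Outer hash (recomputed tag): sum = 55+54+92+92+92+237 = 622; mod 256 = 110 → 6e.
Recomputed tag = 6e; claimed = db → mismatch.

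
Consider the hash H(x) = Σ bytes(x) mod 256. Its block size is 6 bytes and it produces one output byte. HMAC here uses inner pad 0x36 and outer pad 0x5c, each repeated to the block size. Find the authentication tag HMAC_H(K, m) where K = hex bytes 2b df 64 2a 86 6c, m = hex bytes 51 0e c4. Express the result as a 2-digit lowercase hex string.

53

Key hex bytes 2b df 64 2a 86 6c is exactly B = 6 bytes: K' = 2b df 64 2a 86 6c.
K' ⊕ ipad = 1d e9 52 1c b0 5a.  K' ⊕ opad = 77 83 38 76 da 30.
Inner input = (K'⊕ipad) ∥ m = 1d e9 52 1c b0 5a ∥ 51 0e c4.
Inner hash: sum = 29+233+82+28+176+90+81+14+196 = 929; mod 256 = 161 → a1.
Outer input = (K'⊕opad) ∥ inner = 77 83 38 76 da 30 ∥ a1.
Outer hash (tag): sum = 119+131+56+118+218+48+161 = 851; mod 256 = 83 → 53.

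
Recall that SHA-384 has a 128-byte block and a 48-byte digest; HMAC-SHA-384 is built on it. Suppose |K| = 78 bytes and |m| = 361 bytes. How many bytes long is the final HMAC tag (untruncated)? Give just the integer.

48

The tag is one SHA-384 digest: 48 bytes.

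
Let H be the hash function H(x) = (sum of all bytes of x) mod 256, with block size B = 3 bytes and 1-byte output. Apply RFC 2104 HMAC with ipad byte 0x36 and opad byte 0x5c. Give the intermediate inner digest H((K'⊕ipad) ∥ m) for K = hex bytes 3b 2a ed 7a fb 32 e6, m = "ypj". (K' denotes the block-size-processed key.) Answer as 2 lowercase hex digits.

Key hex bytes 3b 2a ed 7a fb 32 e6 is 7 bytes > B = 3, so hash it first: H(key) = df, then zero-pad to 3 bytes: K' = df 00 00.
K' ⊕ ipad = e9 36 36.
Inner input = e9 36 36 ∥ 79 70 6a.
Inner hash: sum = 233+54+54+121+112+106 = 680; mod 256 = 168 → a8.

a8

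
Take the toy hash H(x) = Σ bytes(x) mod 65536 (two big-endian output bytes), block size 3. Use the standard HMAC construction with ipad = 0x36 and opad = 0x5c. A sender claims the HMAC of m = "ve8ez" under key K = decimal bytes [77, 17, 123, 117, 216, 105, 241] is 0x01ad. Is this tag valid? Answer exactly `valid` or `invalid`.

Key decimal bytes [77, 17, 123, 117, 216, 105, 241] = 4d 11 7b 75 d8 69 f1 is 7 bytes > B = 3, so hash it first: H(key) = 03 80, then zero-pad to 3 bytes: K' = 03 80 00.
K' ⊕ ipad = 35 b6 36; K' ⊕ opad = 5f dc 5c.
Inner hash: sum = 53+182+54+118+101+56+101+122 = 787 → 03 13.
Outer hash (recomputed tag): sum = 95+220+92+3+19 = 429 → 01 ad.
Recomputed tag = 01ad; claimed = 01ad → match.

valid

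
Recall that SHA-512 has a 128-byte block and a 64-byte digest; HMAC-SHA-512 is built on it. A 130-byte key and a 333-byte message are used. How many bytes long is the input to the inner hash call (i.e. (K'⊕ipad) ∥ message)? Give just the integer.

461

Key is 130 > 128 bytes, so it is hashed to 64 bytes then zero-padded to 128: |K'| = 128.
Inner input = (K'⊕ipad) ∥ m → 128 + 333 = 461 bytes.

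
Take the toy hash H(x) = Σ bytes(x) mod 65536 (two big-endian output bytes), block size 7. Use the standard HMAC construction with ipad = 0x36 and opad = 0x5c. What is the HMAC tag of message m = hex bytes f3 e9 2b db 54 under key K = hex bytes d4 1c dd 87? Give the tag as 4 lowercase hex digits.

03be

Key hex bytes d4 1c dd 87 is 4 bytes ≤ B = 7; zero-pad to 7 bytes: K' = d4 1c dd 87 00 00 00.
K' ⊕ ipad = e2 2a eb b1 36 36 36.  K' ⊕ opad = 88 40 81 db 5c 5c 5c.
Inner input = (K'⊕ipad) ∥ m = e2 2a eb b1 36 36 36 ∥ f3 e9 2b db 54.
Inner hash: sum = 226+42+235+177+54+54+54+243+233+43+219+84 = 1664 → 06 80.
Outer input = (K'⊕opad) ∥ inner = 88 40 81 db 5c 5c 5c ∥ 06 80.
Outer hash (tag): sum = 136+64+129+219+92+92+92+6+128 = 958 → 03 be.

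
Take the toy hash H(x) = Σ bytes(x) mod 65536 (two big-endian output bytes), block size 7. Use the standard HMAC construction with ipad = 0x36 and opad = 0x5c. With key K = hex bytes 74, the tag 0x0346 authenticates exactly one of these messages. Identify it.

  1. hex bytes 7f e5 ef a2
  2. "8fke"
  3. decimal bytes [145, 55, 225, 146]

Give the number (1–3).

2

Key hex bytes 74 is 1 byte ≤ B = 7; zero-pad to 7 bytes: K' = 74 00 00 00 00 00 00.
K' ⊕ ipad = 42 36 36 36 36 36 36; K' ⊕ opad = 28 5c 5c 5c 5c 5c 5c.
m1: inner = H(42 36 36 36 36 36 36 7f e5 ef a2) = 04 7b; tag = H(28 5c 5c 5c 5c 5c 5c 04 7b) = 02cf
m2: inner = H(42 36 36 36 36 36 36 38 66 6b 65) = 02 f4; tag = H(28 5c 5c 5c 5c 5c 5c 02 f4) = 0346 ← matches
m3: inner = H(42 36 36 36 36 36 36 91 37 e1 92) = 03 c1; tag = H(28 5c 5c 5c 5c 5c 5c 03 c1) = 0314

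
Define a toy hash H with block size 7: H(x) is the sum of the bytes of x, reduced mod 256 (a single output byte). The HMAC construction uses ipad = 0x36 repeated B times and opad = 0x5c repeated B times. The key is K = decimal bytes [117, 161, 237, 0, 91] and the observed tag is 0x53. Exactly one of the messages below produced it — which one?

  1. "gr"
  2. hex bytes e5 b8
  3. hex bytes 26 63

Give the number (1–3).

2

Key decimal bytes [117, 161, 237, 0, 91] = 75 a1 ed 00 5b is 5 bytes ≤ B = 7; zero-pad to 7 bytes: K' = 75 a1 ed 00 5b 00 00.
K' ⊕ ipad = 43 97 db 36 6d 36 36; K' ⊕ opad = 29 fd b1 5c 07 5c 5c.
m1: inner = H(43 97 db 36 6d 36 36 67 72) = 9d; tag = H(29 fd b1 5c 07 5c 5c 9d) = 8f
m2: inner = H(43 97 db 36 6d 36 36 e5 b8) = 61; tag = H(29 fd b1 5c 07 5c 5c 61) = 53 ← matches
m3: inner = H(43 97 db 36 6d 36 36 26 63) = 4d; tag = H(29 fd b1 5c 07 5c 5c 4d) = 3f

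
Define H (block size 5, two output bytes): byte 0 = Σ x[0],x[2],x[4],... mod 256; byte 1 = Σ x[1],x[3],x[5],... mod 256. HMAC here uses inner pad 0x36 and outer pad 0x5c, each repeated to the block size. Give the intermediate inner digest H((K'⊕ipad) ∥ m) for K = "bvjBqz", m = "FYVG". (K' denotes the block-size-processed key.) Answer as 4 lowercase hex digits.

17d6

Key "bvjBqz" = 62 76 6a 42 71 7a is 6 bytes > B = 5, so hash it first: H(key) = 3d 32, then zero-pad to 5 bytes: K' = 3d 32 00 00 00.
K' ⊕ ipad = 0b 04 36 36 36.
Inner input = 0b 04 36 36 36 ∥ 46 59 56 47.
Inner hash: even-index sum = 279 mod 256 = 23; odd-index sum = 214 mod 256 = 214 → 17 d6.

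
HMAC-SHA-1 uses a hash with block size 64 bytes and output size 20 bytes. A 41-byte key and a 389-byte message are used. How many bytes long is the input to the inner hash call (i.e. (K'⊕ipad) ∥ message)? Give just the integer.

Key is 41 ≤ 64 bytes, zero-padded: |K'| = 64.
Inner input = (K'⊕ipad) ∥ m → 64 + 389 = 453 bytes.

453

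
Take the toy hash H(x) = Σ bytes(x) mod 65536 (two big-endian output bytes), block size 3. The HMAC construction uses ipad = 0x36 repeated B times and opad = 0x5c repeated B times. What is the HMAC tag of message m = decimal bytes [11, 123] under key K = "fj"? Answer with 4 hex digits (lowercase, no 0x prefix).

0135

Key "fj" = 66 6a is 2 bytes ≤ B = 3; zero-pad to 3 bytes: K' = 66 6a 00.
K' ⊕ ipad = 50 5c 36.  K' ⊕ opad = 3a 36 5c.
Inner input = (K'⊕ipad) ∥ m = 50 5c 36 ∥ 0b 7b.
Inner hash: sum = 80+92+54+11+123 = 360 → 01 68.
Outer input = (K'⊕opad) ∥ inner = 3a 36 5c ∥ 01 68.
Outer hash (tag): sum = 58+54+92+1+104 = 309 → 01 35.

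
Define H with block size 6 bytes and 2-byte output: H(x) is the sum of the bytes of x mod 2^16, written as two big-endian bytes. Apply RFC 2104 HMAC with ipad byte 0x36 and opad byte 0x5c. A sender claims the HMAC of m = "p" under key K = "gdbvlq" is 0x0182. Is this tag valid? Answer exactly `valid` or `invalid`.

Key "gdbvlq" = 67 64 62 76 6c 71 is exactly B = 6 bytes: K' = 67 64 62 76 6c 71.
K' ⊕ ipad = 51 52 54 40 5a 47; K' ⊕ opad = 3b 38 3e 2a 30 2d.
Inner hash: sum = 81+82+84+64+90+71+112 = 584 → 02 48.
Outer hash (recomputed tag): sum = 59+56+62+42+48+45+2+72 = 386 → 01 82.
Recomputed tag = 0182; claimed = 0182 → match.

valid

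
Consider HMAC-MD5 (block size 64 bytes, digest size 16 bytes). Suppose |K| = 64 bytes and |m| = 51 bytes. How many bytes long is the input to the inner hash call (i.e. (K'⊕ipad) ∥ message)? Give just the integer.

Key is 64 ≤ 64 bytes, zero-padded: |K'| = 64.
Inner input = (K'⊕ipad) ∥ m → 64 + 51 = 115 bytes.

115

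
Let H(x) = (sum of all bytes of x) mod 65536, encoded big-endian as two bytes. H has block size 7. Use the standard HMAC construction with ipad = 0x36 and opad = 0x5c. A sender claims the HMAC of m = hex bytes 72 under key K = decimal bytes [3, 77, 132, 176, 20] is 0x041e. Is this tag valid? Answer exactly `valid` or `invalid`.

Key decimal bytes [3, 77, 132, 176, 20] = 03 4d 84 b0 14 is 5 bytes ≤ B = 7; zero-pad to 7 bytes: K' = 03 4d 84 b0 14 00 00.
K' ⊕ ipad = 35 7b b2 86 22 36 36; K' ⊕ opad = 5f 11 d8 ec 48 5c 5c.
Inner hash: sum = 53+123+178+134+34+54+54+114 = 744 → 02 e8.
Outer hash (recomputed tag): sum = 95+17+216+236+72+92+92+2+232 = 1054 → 04 1e.
Recomputed tag = 041e; claimed = 041e → match.

valid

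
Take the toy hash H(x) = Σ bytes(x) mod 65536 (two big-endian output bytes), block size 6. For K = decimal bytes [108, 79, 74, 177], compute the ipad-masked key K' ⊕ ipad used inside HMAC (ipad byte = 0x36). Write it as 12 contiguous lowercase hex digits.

5a797c873636

Key decimal bytes [108, 79, 74, 177] = 6c 4f 4a b1 is 4 bytes ≤ B = 6; zero-pad to 6 bytes: K' = 6c 4f 4a b1 00 00.
XOR each byte with 0x36: 6c⊕36=5a, 4f⊕36=79, 4a⊕36=7c, b1⊕36=87, 00⊕36=36, 00⊕36=36.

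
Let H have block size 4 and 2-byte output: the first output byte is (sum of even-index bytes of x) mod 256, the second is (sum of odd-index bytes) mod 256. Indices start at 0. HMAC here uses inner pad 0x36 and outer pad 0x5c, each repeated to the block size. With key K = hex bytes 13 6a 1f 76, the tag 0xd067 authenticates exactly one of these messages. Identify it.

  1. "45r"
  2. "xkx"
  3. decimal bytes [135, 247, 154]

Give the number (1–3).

2

Key hex bytes 13 6a 1f 76 is exactly B = 4 bytes: K' = 13 6a 1f 76.
K' ⊕ ipad = 25 5c 29 40; K' ⊕ opad = 4f 36 43 2a.
m1: inner = H(25 5c 29 40 34 35 72) = f4 d1; tag = H(4f 36 43 2a f4 d1) = 8631
m2: inner = H(25 5c 29 40 78 6b 78) = 3e 07; tag = H(4f 36 43 2a 3e 07) = d067 ← matches
m3: inner = H(25 5c 29 40 87 f7 9a) = 6f 93; tag = H(4f 36 43 2a 6f 93) = 01f3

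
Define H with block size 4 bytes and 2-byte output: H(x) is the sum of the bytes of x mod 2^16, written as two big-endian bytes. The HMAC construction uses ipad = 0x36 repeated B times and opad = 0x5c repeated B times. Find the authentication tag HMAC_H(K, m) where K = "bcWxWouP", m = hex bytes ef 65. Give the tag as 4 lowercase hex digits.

017a

Key "bcWxWouP" = 62 63 57 78 57 6f 75 50 is 8 bytes > B = 4, so hash it first: H(key) = 03 1f, then zero-pad to 4 bytes: K' = 03 1f 00 00.
K' ⊕ ipad = 35 29 36 36.  K' ⊕ opad = 5f 43 5c 5c.
Inner input = (K'⊕ipad) ∥ m = 35 29 36 36 ∥ ef 65.
Inner hash: sum = 53+41+54+54+239+101 = 542 → 02 1e.
Outer input = (K'⊕opad) ∥ inner = 5f 43 5c 5c ∥ 02 1e.
Outer hash (tag): sum = 95+67+92+92+2+30 = 378 → 01 7a.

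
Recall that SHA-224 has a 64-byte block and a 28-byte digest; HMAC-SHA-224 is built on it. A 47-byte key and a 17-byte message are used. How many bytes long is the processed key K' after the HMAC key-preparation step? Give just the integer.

64

Key is 47 ≤ 64 bytes, zero-padded: |K'| = 64.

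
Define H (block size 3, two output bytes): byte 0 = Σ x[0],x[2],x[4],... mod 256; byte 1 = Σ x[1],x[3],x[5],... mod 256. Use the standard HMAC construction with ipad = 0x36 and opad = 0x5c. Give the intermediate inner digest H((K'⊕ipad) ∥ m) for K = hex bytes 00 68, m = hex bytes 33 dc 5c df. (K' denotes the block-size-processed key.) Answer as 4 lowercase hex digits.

27ed

Key hex bytes 00 68 is 2 bytes ≤ B = 3; zero-pad to 3 bytes: K' = 00 68 00.
K' ⊕ ipad = 36 5e 36.
Inner input = 36 5e 36 ∥ 33 dc 5c df.
Inner hash: even-index sum = 551 mod 256 = 39; odd-index sum = 237 mod 256 = 237 → 27 ed.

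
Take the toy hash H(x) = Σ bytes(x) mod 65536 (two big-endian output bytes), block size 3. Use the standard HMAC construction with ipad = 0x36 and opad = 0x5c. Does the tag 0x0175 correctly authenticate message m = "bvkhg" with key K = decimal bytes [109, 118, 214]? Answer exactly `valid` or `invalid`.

Key decimal bytes [109, 118, 214] = 6d 76 d6 is exactly B = 3 bytes: K' = 6d 76 d6.
K' ⊕ ipad = 5b 40 e0; K' ⊕ opad = 31 2a 8a.
Inner hash: sum = 91+64+224+98+118+107+104+103 = 909 → 03 8d.
Outer hash (recomputed tag): sum = 49+42+138+3+141 = 373 → 01 75.
Recomputed tag = 0175; claimed = 0175 → match.

valid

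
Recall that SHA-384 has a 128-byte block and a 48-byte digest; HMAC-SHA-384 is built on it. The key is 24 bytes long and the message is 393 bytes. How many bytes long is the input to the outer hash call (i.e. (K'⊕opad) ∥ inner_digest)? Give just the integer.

176

Key is 24 ≤ 128 bytes, zero-padded: |K'| = 128.
Outer input = (K'⊕opad) ∥ H(inner) → 128 + 48 = 176 bytes.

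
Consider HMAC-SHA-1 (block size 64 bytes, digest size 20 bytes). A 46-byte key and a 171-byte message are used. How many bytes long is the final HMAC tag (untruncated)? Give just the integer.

The tag is one SHA-1 digest: 20 bytes.

20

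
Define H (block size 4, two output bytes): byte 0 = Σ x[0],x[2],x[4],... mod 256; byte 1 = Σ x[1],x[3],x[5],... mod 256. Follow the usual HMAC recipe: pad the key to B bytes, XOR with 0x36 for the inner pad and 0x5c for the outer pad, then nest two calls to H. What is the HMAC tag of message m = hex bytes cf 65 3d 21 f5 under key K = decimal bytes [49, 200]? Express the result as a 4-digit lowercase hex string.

Key decimal bytes [49, 200] = 31 c8 is 2 bytes ≤ B = 4; zero-pad to 4 bytes: K' = 31 c8 00 00.
K' ⊕ ipad = 07 fe 36 36.  K' ⊕ opad = 6d 94 5c 5c.
Inner input = (K'⊕ipad) ∥ m = 07 fe 36 36 ∥ cf 65 3d 21 f5.
Inner hash: even-index sum = 574 mod 256 = 62; odd-index sum = 442 mod 256 = 186 → 3e ba.
Outer input = (K'⊕opad) ∥ inner = 6d 94 5c 5c ∥ 3e ba.
Outer hash (tag): even-index sum = 263 mod 256 = 7; odd-index sum = 426 mod 256 = 170 → 07 aa.

07aa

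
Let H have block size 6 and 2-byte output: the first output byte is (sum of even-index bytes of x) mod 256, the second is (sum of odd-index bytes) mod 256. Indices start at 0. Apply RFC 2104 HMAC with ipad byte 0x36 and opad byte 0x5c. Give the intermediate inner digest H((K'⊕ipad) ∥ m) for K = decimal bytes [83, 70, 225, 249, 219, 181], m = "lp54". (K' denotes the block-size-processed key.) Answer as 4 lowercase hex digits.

Key decimal bytes [83, 70, 225, 249, 219, 181] = 53 46 e1 f9 db b5 is exactly B = 6 bytes: K' = 53 46 e1 f9 db b5.
K' ⊕ ipad = 65 70 d7 cf ed 83.
Inner input = 65 70 d7 cf ed 83 ∥ 6c 70 35 34.
Inner hash: even-index sum = 714 mod 256 = 202; odd-index sum = 614 mod 256 = 102 → ca 66.

ca66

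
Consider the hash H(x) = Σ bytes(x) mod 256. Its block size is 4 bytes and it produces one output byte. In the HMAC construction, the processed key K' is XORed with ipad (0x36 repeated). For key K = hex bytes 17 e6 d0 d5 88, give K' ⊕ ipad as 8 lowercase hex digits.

1c363636

Key hex bytes 17 e6 d0 d5 88 is 5 bytes > B = 4, so hash it first: H(key) = 2a, then zero-pad to 4 bytes: K' = 2a 00 00 00.
XOR each byte with 0x36: 2a⊕36=1c, 00⊕36=36, 00⊕36=36, 00⊕36=36.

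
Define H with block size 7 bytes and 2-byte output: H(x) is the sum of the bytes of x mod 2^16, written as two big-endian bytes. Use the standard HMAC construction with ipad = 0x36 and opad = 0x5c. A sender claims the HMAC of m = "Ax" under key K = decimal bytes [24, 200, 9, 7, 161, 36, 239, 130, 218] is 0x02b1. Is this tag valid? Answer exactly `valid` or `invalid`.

valid

Key decimal bytes [24, 200, 9, 7, 161, 36, 239, 130, 218] = 18 c8 09 07 a1 24 ef 82 da is 9 bytes > B = 7, so hash it first: H(key) = 04 00, then zero-pad to 7 bytes: K' = 04 00 00 00 00 00 00.
K' ⊕ ipad = 32 36 36 36 36 36 36; K' ⊕ opad = 58 5c 5c 5c 5c 5c 5c.
Inner hash: sum = 50+54+54+54+54+54+54+65+120 = 559 → 02 2f.
Outer hash (recomputed tag): sum = 88+92+92+92+92+92+92+2+47 = 689 → 02 b1.
Recomputed tag = 02b1; claimed = 02b1 → match.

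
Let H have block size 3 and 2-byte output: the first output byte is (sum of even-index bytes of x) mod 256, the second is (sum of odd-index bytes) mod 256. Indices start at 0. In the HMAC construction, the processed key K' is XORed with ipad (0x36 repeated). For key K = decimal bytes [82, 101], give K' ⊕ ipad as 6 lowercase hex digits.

Key decimal bytes [82, 101] = 52 65 is 2 bytes ≤ B = 3; zero-pad to 3 bytes: K' = 52 65 00.
XOR each byte with 0x36: 52⊕36=64, 65⊕36=53, 00⊕36=36.

645336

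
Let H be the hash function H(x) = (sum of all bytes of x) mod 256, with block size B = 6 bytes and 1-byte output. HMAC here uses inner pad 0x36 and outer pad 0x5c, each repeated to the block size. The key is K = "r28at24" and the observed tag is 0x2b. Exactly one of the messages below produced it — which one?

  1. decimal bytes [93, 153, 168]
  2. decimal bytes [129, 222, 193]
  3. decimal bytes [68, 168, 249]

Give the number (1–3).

Key "r28at24" = 72 32 38 61 74 32 34 is 7 bytes > B = 6, so hash it first: H(key) = 17, then zero-pad to 6 bytes: K' = 17 00 00 00 00 00.
K' ⊕ ipad = 21 36 36 36 36 36; K' ⊕ opad = 4b 5c 5c 5c 5c 5c.
m1: inner = H(21 36 36 36 36 36 5d 99 a8) = cd; tag = H(4b 5c 5c 5c 5c 5c cd) = e4
m2: inner = H(21 36 36 36 36 36 81 de c1) = 4f; tag = H(4b 5c 5c 5c 5c 5c 4f) = 66
m3: inner = H(21 36 36 36 36 36 44 a8 f9) = 14; tag = H(4b 5c 5c 5c 5c 5c 14) = 2b ← matches

3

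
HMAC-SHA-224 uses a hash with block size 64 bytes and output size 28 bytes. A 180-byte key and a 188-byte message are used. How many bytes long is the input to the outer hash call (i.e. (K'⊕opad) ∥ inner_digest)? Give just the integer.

92

Key is 180 > 64 bytes, so it is hashed to 28 bytes then zero-padded to 64: |K'| = 64.
Outer input = (K'⊕opad) ∥ H(inner) → 64 + 28 = 92 bytes.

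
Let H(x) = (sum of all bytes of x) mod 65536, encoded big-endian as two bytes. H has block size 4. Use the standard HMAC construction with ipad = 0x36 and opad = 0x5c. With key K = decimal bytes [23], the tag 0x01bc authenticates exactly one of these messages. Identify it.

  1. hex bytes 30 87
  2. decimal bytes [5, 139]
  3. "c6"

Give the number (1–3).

3

Key decimal bytes [23] = 17 is 1 byte ≤ B = 4; zero-pad to 4 bytes: K' = 17 00 00 00.
K' ⊕ ipad = 21 36 36 36; K' ⊕ opad = 4b 5c 5c 5c.
m1: inner = H(21 36 36 36 30 87) = 01 7a; tag = H(4b 5c 5c 5c 01 7a) = 01da
m2: inner = H(21 36 36 36 05 8b) = 01 53; tag = H(4b 5c 5c 5c 01 53) = 01b3
m3: inner = H(21 36 36 36 63 36) = 01 5c; tag = H(4b 5c 5c 5c 01 5c) = 01bc ← matches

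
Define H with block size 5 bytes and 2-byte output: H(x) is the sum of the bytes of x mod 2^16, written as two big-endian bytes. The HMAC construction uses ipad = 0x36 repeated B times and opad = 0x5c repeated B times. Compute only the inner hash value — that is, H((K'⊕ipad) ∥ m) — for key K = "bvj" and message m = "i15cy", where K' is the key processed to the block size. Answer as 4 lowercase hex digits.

0307

Key "bvj" = 62 76 6a is 3 bytes ≤ B = 5; zero-pad to 5 bytes: K' = 62 76 6a 00 00.
K' ⊕ ipad = 54 40 5c 36 36.
Inner input = 54 40 5c 36 36 ∥ 69 31 35 63 79.
Inner hash: sum = 84+64+92+54+54+105+49+53+99+121 = 775 → 03 07.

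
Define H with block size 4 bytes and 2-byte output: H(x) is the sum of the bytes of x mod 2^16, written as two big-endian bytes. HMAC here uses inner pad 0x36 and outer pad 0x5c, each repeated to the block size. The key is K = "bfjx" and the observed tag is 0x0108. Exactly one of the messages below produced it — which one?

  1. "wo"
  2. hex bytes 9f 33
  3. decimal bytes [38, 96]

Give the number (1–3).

Key "bfjx" = 62 66 6a 78 is exactly B = 4 bytes: K' = 62 66 6a 78.
K' ⊕ ipad = 54 50 5c 4e; K' ⊕ opad = 3e 3a 36 24.
m1: inner = H(54 50 5c 4e 77 6f) = 02 34; tag = H(3e 3a 36 24 02 34) = 0108 ← matches
m2: inner = H(54 50 5c 4e 9f 33) = 02 20; tag = H(3e 3a 36 24 02 20) = 00f4
m3: inner = H(54 50 5c 4e 26 60) = 01 d4; tag = H(3e 3a 36 24 01 d4) = 01a7

1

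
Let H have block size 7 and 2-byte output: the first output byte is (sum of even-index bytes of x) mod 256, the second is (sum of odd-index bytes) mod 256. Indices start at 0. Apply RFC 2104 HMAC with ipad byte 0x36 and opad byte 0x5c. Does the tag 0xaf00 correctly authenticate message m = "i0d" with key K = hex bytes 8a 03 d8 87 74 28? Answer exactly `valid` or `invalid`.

Key hex bytes 8a 03 d8 87 74 28 is 6 bytes ≤ B = 7; zero-pad to 7 bytes: K' = 8a 03 d8 87 74 28 00.
K' ⊕ ipad = bc 35 ee b1 42 1e 36; K' ⊕ opad = d6 5f 84 db 28 74 5c.
Inner hash: even-index sum = 594 mod 256 = 82; odd-index sum = 465 mod 256 = 209 → 52 d1.
Outer hash (recomputed tag): even-index sum = 687 mod 256 = 175; odd-index sum = 512 mod 256 = 0 → af 00.
Recomputed tag = af00; claimed = af00 → match.

valid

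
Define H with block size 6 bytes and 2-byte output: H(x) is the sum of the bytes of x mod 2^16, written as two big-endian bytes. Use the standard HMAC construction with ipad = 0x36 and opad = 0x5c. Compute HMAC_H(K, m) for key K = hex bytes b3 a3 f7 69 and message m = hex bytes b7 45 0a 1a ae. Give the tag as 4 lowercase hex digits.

Key hex bytes b3 a3 f7 69 is 4 bytes ≤ B = 6; zero-pad to 6 bytes: K' = b3 a3 f7 69 00 00.
K' ⊕ ipad = 85 95 c1 5f 36 36.  K' ⊕ opad = ef ff ab 35 5c 5c.
Inner input = (K'⊕ipad) ∥ m = 85 95 c1 5f 36 36 ∥ b7 45 0a 1a ae.
Inner hash: sum = 133+149+193+95+54+54+183+69+10+26+174 = 1140 → 04 74.
Outer input = (K'⊕opad) ∥ inner = ef ff ab 35 5c 5c ∥ 04 74.
Outer hash (tag): sum = 239+255+171+53+92+92+4+116 = 1022 → 03 fe.

03fe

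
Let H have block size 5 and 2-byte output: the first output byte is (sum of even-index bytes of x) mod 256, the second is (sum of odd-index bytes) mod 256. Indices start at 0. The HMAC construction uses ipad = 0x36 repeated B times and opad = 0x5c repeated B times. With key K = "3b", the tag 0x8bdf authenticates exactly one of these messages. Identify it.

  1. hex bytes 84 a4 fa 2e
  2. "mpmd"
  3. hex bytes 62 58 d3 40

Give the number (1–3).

2

Key "3b" = 33 62 is 2 bytes ≤ B = 5; zero-pad to 5 bytes: K' = 33 62 00 00 00.
K' ⊕ ipad = 05 54 36 36 36; K' ⊕ opad = 6f 3e 5c 5c 5c.
m1: inner = H(05 54 36 36 36 84 a4 fa 2e) = 43 08; tag = H(6f 3e 5c 5c 5c 43 08) = 2fdd
m2: inner = H(05 54 36 36 36 6d 70 6d 64) = 45 64; tag = H(6f 3e 5c 5c 5c 45 64) = 8bdf ← matches
m3: inner = H(05 54 36 36 36 62 58 d3 40) = 09 bf; tag = H(6f 3e 5c 5c 5c 09 bf) = e6a3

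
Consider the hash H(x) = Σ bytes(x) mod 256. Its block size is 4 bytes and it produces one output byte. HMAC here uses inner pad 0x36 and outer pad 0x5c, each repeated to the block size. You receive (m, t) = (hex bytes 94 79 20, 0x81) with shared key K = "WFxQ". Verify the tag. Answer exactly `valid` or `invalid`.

invalid

Key "WFxQ" = 57 46 78 51 is exactly B = 4 bytes: K' = 57 46 78 51.
K' ⊕ ipad = 61 70 4e 67; K' ⊕ opad = 0b 1a 24 0d.
Inner hash: sum = 97+112+78+103+148+121+32 = 691; mod 256 = 179 → b3.
Outer hash (recomputed tag): sum = 11+26+36+13+179 = 265; mod 256 = 9 → 09.
Recomputed tag = 09; claimed = 81 → mismatch.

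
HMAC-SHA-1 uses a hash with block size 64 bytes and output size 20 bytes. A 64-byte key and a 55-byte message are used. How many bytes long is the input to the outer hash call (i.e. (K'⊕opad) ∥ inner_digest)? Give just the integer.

Key is 64 ≤ 64 bytes, zero-padded: |K'| = 64.
Outer input = (K'⊕opad) ∥ H(inner) → 64 + 20 = 84 bytes.

84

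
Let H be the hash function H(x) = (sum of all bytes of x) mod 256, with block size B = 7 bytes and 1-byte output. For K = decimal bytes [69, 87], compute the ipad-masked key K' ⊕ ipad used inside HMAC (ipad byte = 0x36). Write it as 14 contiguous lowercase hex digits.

Key decimal bytes [69, 87] = 45 57 is 2 bytes ≤ B = 7; zero-pad to 7 bytes: K' = 45 57 00 00 00 00 00.
XOR each byte with 0x36: 45⊕36=73, 57⊕36=61, 00⊕36=36, 00⊕36=36, 00⊕36=36, 00⊕36=36, 00⊕36=36.

73613636363636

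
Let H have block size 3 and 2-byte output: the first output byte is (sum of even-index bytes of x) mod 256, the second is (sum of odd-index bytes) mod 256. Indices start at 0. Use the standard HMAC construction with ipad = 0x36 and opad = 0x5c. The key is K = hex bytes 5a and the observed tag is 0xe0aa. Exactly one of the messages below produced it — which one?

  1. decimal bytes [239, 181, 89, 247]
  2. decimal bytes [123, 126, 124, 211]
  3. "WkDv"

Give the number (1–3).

1

Key hex bytes 5a is 1 byte ≤ B = 3; zero-pad to 3 bytes: K' = 5a 00 00.
K' ⊕ ipad = 6c 36 36; K' ⊕ opad = 06 5c 5c.
m1: inner = H(6c 36 36 ef b5 59 f7) = 4e 7e; tag = H(06 5c 5c 4e 7e) = e0aa ← matches
m2: inner = H(6c 36 36 7b 7e 7c d3) = f3 2d; tag = H(06 5c 5c f3 2d) = 8f4f
m3: inner = H(6c 36 36 57 6b 44 76) = 83 d1; tag = H(06 5c 5c 83 d1) = 33df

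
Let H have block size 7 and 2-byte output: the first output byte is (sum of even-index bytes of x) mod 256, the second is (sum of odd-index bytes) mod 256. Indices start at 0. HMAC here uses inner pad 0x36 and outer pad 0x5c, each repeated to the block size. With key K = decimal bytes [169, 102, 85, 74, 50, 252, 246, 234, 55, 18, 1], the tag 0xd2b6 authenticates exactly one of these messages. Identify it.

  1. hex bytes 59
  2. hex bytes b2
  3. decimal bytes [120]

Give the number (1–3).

Key decimal bytes [169, 102, 85, 74, 50, 252, 246, 234, 55, 18, 1] = a9 66 55 4a 32 fc f6 ea 37 12 01 is 11 bytes > B = 7, so hash it first: H(key) = 5e a8, then zero-pad to 7 bytes: K' = 5e a8 00 00 00 00 00.
K' ⊕ ipad = 68 9e 36 36 36 36 36; K' ⊕ opad = 02 f4 5c 5c 5c 5c 5c.
m1: inner = H(68 9e 36 36 36 36 36 59) = 0a 63; tag = H(02 f4 5c 5c 5c 5c 5c 0a 63) = 79b6
m2: inner = H(68 9e 36 36 36 36 36 b2) = 0a bc; tag = H(02 f4 5c 5c 5c 5c 5c 0a bc) = d2b6 ← matches
m3: inner = H(68 9e 36 36 36 36 36 78) = 0a 82; tag = H(02 f4 5c 5c 5c 5c 5c 0a 82) = 98b6

2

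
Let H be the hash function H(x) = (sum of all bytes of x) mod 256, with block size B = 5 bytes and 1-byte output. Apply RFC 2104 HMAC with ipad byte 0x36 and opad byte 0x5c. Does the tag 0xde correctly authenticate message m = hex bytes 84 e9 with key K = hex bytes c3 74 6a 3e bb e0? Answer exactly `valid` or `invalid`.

invalid

Key hex bytes c3 74 6a 3e bb e0 is 6 bytes > B = 5, so hash it first: H(key) = 7a, then zero-pad to 5 bytes: K' = 7a 00 00 00 00.
K' ⊕ ipad = 4c 36 36 36 36; K' ⊕ opad = 26 5c 5c 5c 5c.
Inner hash: sum = 76+54+54+54+54+132+233 = 657; mod 256 = 145 → 91.
Outer hash (recomputed tag): sum = 38+92+92+92+92+145 = 551; mod 256 = 39 → 27.
Recomputed tag = 27; claimed = de → mismatch.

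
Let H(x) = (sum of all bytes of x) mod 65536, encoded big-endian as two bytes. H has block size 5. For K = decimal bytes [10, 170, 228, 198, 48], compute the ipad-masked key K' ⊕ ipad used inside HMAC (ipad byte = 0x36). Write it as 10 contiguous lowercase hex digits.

3c9cd2f006

Key decimal bytes [10, 170, 228, 198, 48] = 0a aa e4 c6 30 is exactly B = 5 bytes: K' = 0a aa e4 c6 30.
XOR each byte with 0x36: 0a⊕36=3c, aa⊕36=9c, e4⊕36=d2, c6⊕36=f0, 30⊕36=06.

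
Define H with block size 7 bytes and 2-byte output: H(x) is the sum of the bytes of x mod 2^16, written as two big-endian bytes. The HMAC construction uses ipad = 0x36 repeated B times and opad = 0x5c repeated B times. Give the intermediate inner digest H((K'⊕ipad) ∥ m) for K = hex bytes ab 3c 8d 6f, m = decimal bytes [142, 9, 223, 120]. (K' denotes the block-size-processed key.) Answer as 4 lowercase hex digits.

Key hex bytes ab 3c 8d 6f is 4 bytes ≤ B = 7; zero-pad to 7 bytes: K' = ab 3c 8d 6f 00 00 00.
K' ⊕ ipad = 9d 0a bb 59 36 36 36.
Inner input = 9d 0a bb 59 36 36 36 ∥ 8e 09 df 78.
Inner hash: sum = 157+10+187+89+54+54+54+142+9+223+120 = 1099 → 04 4b.

044b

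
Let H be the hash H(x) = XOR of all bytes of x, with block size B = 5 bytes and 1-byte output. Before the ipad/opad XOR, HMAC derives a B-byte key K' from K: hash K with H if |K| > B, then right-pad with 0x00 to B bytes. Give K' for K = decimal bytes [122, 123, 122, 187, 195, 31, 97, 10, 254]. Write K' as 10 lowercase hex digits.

|K| = 9 > B = 5, so first hash the key.
H(K): XOR 7a⊕7b⊕7a⊕bb⊕c3⊕1f⊕61⊕0a⊕fe = 89.
Zero-pad H(K) = 89 to 5 bytes: K' = 89 00 00 00 00.

8900000000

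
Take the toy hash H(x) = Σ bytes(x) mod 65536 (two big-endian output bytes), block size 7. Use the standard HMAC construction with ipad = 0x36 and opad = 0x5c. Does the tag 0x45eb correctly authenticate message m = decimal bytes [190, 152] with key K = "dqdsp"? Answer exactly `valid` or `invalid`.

Key "dqdsp" = 64 71 64 73 70 is 5 bytes ≤ B = 7; zero-pad to 7 bytes: K' = 64 71 64 73 70 00 00.
K' ⊕ ipad = 52 47 52 45 46 36 36; K' ⊕ opad = 38 2d 38 2f 2c 5c 5c.
Inner hash: sum = 82+71+82+69+70+54+54+190+152 = 824 → 03 38.
Outer hash (recomputed tag): sum = 56+45+56+47+44+92+92+3+56 = 491 → 01 eb.
Recomputed tag = 01eb; claimed = 45eb → mismatch.

invalid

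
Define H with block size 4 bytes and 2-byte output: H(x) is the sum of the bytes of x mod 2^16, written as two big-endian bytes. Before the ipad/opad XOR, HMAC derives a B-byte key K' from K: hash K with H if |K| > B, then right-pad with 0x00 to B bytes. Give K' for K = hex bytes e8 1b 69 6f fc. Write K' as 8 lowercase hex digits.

|K| = 5 > B = 4, so first hash the key.
H(K): sum = 232+27+105+111+252 = 727 → 02 d7.
Zero-pad H(K) = 02 d7 to 4 bytes: K' = 02 d7 00 00.

02d70000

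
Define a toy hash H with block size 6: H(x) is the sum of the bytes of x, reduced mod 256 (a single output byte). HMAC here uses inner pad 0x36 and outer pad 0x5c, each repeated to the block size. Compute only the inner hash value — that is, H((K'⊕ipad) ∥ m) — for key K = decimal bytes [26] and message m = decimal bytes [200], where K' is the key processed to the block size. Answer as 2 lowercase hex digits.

02

Key decimal bytes [26] = 1a is 1 byte ≤ B = 6; zero-pad to 6 bytes: K' = 1a 00 00 00 00 00.
K' ⊕ ipad = 2c 36 36 36 36 36.
Inner input = 2c 36 36 36 36 36 ∥ c8.
Inner hash: sum = 44+54+54+54+54+54+200 = 514; mod 256 = 2 → 02.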